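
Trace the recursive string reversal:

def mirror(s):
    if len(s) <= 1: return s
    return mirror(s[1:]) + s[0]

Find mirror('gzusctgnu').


mirror('gzusctgnu') = mirror('zusctgnu') + 'g'
mirror('zusctgnu') = mirror('usctgnu') + 'z'
mirror('usctgnu') = mirror('sctgnu') + 'u'
mirror('sctgnu') = mirror('ctgnu') + 's'
mirror('ctgnu') = mirror('tgnu') + 'c'
mirror('tgnu') = mirror('gnu') + 't'
mirror('gnu') = mirror('nu') + 'g'
mirror('nu') = mirror('u') + 'n'
mirror('u') = 'u'  (base case)
Concatenating: 'u' + 'n' + 'g' + 't' + 'c' + 's' + 'u' + 'z' + 'g' = 'ungtcsuzg'

ungtcsuzg


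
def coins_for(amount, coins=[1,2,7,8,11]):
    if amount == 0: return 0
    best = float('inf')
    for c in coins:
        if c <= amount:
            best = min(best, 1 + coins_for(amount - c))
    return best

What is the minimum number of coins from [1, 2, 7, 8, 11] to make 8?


Building up with DP:
coins_for(0) = 0
coins_for(1) = min(1+coins_for(0)=1+0=1) = 1
coins_for(2) = min(1+coins_for(1)=1+1=2, 1+coins_for(0)=1+0=1) = 1
coins_for(3) = min(1+coins_for(2)=1+1=2, 1+coins_for(1)=1+1=2) = 2
coins_for(4) = min(1+coins_for(3)=1+2=3, 1+coins_for(2)=1+1=2) = 2
coins_for(5) = min(1+coins_for(4)=1+2=3, 1+coins_for(3)=1+2=3) = 3
coins_for(6) = min(1+coins_for(5)=1+3=4, 1+coins_for(4)=1+2=3) = 3
coins_for(7) = min(1+coins_for(6)=1+3=4, 1+coins_for(5)=1+3=4, 1+coins_for(0)=1+0=1) = 1
coins_for(8) = min(1+coins_for(7)=1+1=2, 1+coins_for(6)=1+3=4, 1+coins_for(1)=1+1=2, 1+coins_for(0)=1+0=1) = 1

1


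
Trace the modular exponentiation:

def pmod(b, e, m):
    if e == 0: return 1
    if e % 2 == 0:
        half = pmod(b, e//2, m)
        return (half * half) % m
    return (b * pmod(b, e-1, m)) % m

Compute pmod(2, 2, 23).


pmod(2, 2, 23): e is even, compute pmod(2, 1, 23)
  pmod(2, 1, 23): e is odd, compute pmod(2, 0, 23)
    pmod(2, 0, 23) = 1
  (2 * 1) % 23 = 2
half=2, (2*2) % 23 = 4

4


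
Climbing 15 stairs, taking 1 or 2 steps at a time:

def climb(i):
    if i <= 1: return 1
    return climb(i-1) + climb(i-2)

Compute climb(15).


Building up from base cases:
climb(0) = 1
climb(1) = 1
climb(2) = climb(1) + climb(0) = 1 + 1 = 2
climb(3) = climb(2) + climb(1) = 2 + 1 = 3
climb(4) = climb(3) + climb(2) = 3 + 2 = 5
climb(5) = climb(4) + climb(3) = 5 + 3 = 8
climb(6) = climb(5) + climb(4) = 8 + 5 = 13
climb(7) = climb(6) + climb(5) = 13 + 8 = 21
climb(8) = climb(7) + climb(6) = 21 + 13 = 34
climb(9) = climb(8) + climb(7) = 34 + 21 = 55
climb(10) = climb(9) + climb(8) = 55 + 34 = 89
climb(11) = climb(10) + climb(9) = 89 + 55 = 144
climb(12) = climb(11) + climb(10) = 144 + 89 = 233
climb(13) = climb(12) + climb(11) = 233 + 144 = 377
climb(14) = climb(13) + climb(12) = 377 + 233 = 610
climb(15) = climb(14) + climb(13) = 610 + 377 = 987

987


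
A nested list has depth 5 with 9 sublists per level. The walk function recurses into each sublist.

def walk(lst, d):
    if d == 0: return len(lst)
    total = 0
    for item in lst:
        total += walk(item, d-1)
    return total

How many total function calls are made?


At depth 0 (root): 1 call
At depth 1: each of 1 parents calls walk on 9 children = 9 calls
At depth 2: each of 9 parents calls walk on 9 children = 81 calls
At depth 3: each of 81 parents calls walk on 9 children = 729 calls
At depth 4: each of 729 parents calls walk on 9 children = 6561 calls
At depth 5: each of 6561 parents calls walk on 9 children = 59049 calls
Total: 1 + 9 + 81 + 729 + 6561 + 59049 = 66430

66430


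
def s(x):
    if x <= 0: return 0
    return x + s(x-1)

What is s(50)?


s(50)
= 50 + 49 + 48 + 47 + 46 + 45 + 44 + 43 + 42 + 41 + 40 + 39 + 38 + 37 + 36 + 35 + 34 + 33 + 32 + 31 + 30 + 29 + 28 + 27 + 26 + 25 + 24 + 23 + 22 + 21 + 20 + 19 + 18 + 17 + 16 + 15 + 14 + 13 + 12 + 11 + 10 + 9 + 8 + 7 + 6 + 5 + 4 + 3 + 2 + 1 + s(0)
= 50 + 49 + 48 + 47 + 46 + 45 + 44 + 43 + 42 + 41 + 40 + 39 + 38 + 37 + 36 + 35 + 34 + 33 + 32 + 31 + 30 + 29 + 28 + 27 + 26 + 25 + 24 + 23 + 22 + 21 + 20 + 19 + 18 + 17 + 16 + 15 + 14 + 13 + 12 + 11 + 10 + 9 + 8 + 7 + 6 + 5 + 4 + 3 + 2 + 1 + 0
= 1275

1275


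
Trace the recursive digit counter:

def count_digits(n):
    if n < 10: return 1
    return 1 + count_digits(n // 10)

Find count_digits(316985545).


count_digits(316985545) = 1 + count_digits(31698554)
count_digits(31698554) = 1 + count_digits(3169855)
count_digits(3169855) = 1 + count_digits(316985)
count_digits(316985) = 1 + count_digits(31698)
count_digits(31698) = 1 + count_digits(3169)
count_digits(3169) = 1 + count_digits(316)
count_digits(316) = 1 + count_digits(31)
count_digits(31) = 1 + count_digits(3)
count_digits(3) = 1  (base case: 3 < 10)
Unwinding: 1 + 1 + 1 + 1 + 1 + 1 + 1 + 1 + 1 = 9

9


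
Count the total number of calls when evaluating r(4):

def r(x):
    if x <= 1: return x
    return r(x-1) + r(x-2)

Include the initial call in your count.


Let C(n) = total calls for r(n)
C(0) = 1, C(1) = 1
C(2) = 1 + C(1) + C(0) = 1 + 1 + 1 = 3
C(3) = 1 + C(2) + C(1) = 1 + 3 + 1 = 5
C(4) = 1 + C(3) + C(2) = 1 + 5 + 3 = 9

9


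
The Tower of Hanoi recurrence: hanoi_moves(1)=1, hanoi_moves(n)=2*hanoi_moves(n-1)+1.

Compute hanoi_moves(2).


hanoi_moves(2) = 2 * hanoi_moves(1) + 1
hanoi_moves(1) = 1  (base case)
hanoi_moves(2) = 2 * 1 + 1 = 3

3


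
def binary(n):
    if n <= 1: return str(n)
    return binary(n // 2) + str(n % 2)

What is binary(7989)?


binary(7989) = binary(3994) + '1'
binary(3994) = binary(1997) + '0'
binary(1997) = binary(998) + '1'
binary(998) = binary(499) + '0'
binary(499) = binary(249) + '1'
binary(249) = binary(124) + '1'
binary(124) = binary(62) + '0'
binary(62) = binary(31) + '0'
binary(31) = binary(15) + '1'
binary(15) = binary(7) + '1'
binary(7) = binary(3) + '1'
binary(3) = binary(1) + '1'
binary(1) = '1'  (base case)
Concatenating: '1' + '1' + '1' + '1' + '1' + '0' + '0' + '1' + '1' + '0' + '1' + '0' + '1' = '1111100110101'

1111100110101


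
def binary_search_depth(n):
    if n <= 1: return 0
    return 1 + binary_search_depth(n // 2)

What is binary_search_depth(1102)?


1102 / 2 = 551
551 / 2 = 275
275 / 2 = 137
137 / 2 = 68
68 / 2 = 34
34 / 2 = 17
17 / 2 = 8
8 / 2 = 4
4 / 2 = 2
2 / 2 = 1
Reached 1 after 10 halvings

10


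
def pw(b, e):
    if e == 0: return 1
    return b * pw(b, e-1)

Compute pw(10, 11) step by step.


pw(10, 11)
= 10 * pw(10, 10)
= 10 * 10 * pw(10, 9)
= 10 * 10 * 10 * pw(10, 8)
= 10 * 10 * 10 * 10 * pw(10, 7)
= 10 * 10 * 10 * 10 * 10 * pw(10, 6)
= 10 * 10 * 10 * 10 * 10 * 10 * pw(10, 5)
= 10 * 10 * 10 * 10 * 10 * 10 * 10 * pw(10, 4)
= 10 * 10 * 10 * 10 * 10 * 10 * 10 * 10 * pw(10, 3)
= 10 * 10 * 10 * 10 * 10 * 10 * 10 * 10 * 10 * pw(10, 2)
= 10 * 10 * 10 * 10 * 10 * 10 * 10 * 10 * 10 * 10 * pw(10, 1)
= 10 * 10 * 10 * 10 * 10 * 10 * 10 * 10 * 10 * 10 * 10 * pw(10, 0)
= 10 * 10 * 10 * 10 * 10 * 10 * 10 * 10 * 10 * 10 * 10 * 1
= 100000000000

100000000000


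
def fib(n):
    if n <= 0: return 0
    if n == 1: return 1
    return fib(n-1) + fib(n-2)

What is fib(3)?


Computing fib(3) bottom-up:
fib(0) = 0
fib(1) = 1
fib(2) = fib(1) + fib(0) = 1 + 0 = 1
fib(3) = fib(2) + fib(1) = 1 + 1 = 2

2


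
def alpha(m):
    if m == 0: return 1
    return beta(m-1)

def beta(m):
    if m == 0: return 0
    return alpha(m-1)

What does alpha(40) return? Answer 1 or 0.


alpha(40) = beta(39)
beta(39) = alpha(38)
alpha(38) = beta(37)
beta(37) = alpha(36)
alpha(36) = beta(35)
beta(35) = alpha(34)
alpha(34) = beta(33)
beta(33) = alpha(32)
alpha(32) = beta(31)
beta(31) = alpha(30)
alpha(30) = beta(29)
beta(29) = alpha(28)
alpha(28) = beta(27)
beta(27) = alpha(26)
alpha(26) = beta(25)
beta(25) = alpha(24)
alpha(24) = beta(23)
beta(23) = alpha(22)
alpha(22) = beta(21)
beta(21) = alpha(20)
alpha(20) = beta(19)
beta(19) = alpha(18)
alpha(18) = beta(17)
beta(17) = alpha(16)
alpha(16) = beta(15)
beta(15) = alpha(14)
alpha(14) = beta(13)
beta(13) = alpha(12)
alpha(12) = beta(11)
beta(11) = alpha(10)
alpha(10) = beta(9)
beta(9) = alpha(8)
alpha(8) = beta(7)
beta(7) = alpha(6)
alpha(6) = beta(5)
beta(5) = alpha(4)
alpha(4) = beta(3)
beta(3) = alpha(2)
alpha(2) = beta(1)
beta(1) = alpha(0)
alpha(0) = 1  (base case)
Result: 1

1


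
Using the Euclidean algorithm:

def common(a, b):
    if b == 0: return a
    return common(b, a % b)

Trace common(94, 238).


common(94, 238) = common(238, 94)
common(238, 94) = common(94, 50)
common(94, 50) = common(50, 44)
common(50, 44) = common(44, 6)
common(44, 6) = common(6, 2)
common(6, 2) = common(2, 0)
common(2, 0) = 2  (base case)

2


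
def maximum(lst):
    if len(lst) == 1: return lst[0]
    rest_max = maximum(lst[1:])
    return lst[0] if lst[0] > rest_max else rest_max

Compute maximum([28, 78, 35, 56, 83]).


maximum([28, 78, 35, 56, 83]): compare 28 with maximum([78, 35, 56, 83])
maximum([78, 35, 56, 83]): compare 78 with maximum([35, 56, 83])
maximum([35, 56, 83]): compare 35 with maximum([56, 83])
maximum([56, 83]): compare 56 with maximum([83])
maximum([83]) = 83  (base case)
Compare 56 with 83 -> 83
Compare 35 with 83 -> 83
Compare 78 with 83 -> 83
Compare 28 with 83 -> 83

83


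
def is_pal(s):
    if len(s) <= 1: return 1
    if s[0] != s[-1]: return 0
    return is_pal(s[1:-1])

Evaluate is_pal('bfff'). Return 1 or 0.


is_pal('bfff'): s[0]='b' != s[-1]='f' -> return 0
Result: 0 (not a palindrome)

0


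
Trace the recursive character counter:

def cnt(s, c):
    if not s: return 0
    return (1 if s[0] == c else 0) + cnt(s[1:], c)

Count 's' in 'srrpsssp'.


s[0]='s' == 's' -> 1
s[0]='r' != 's' -> 0
s[0]='r' != 's' -> 0
s[0]='p' != 's' -> 0
s[0]='s' == 's' -> 1
s[0]='s' == 's' -> 1
s[0]='s' == 's' -> 1
s[0]='p' != 's' -> 0
Sum: 1 + 0 + 0 + 0 + 1 + 1 + 1 + 0 = 4

4


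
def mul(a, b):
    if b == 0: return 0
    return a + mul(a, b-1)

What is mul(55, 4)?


mul(55, 4) = 55 + mul(55, 3)
mul(55, 3) = 55 + mul(55, 2)
mul(55, 2) = 55 + mul(55, 1)
mul(55, 1) = 55 + mul(55, 0)
mul(55, 0) = 0  (base case)
Total: 55 + 55 + 55 + 55 + 0 = 220

220


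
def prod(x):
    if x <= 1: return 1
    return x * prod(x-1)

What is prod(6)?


prod(6)
= 6 * prod(5)
= 6 * 5 * prod(4)
= 6 * 5 * 4 * prod(3)
= 6 * 5 * 4 * 3 * prod(2)
= 6 * 5 * 4 * 3 * 2 * prod(1)
= 6 * 5 * 4 * 3 * 2 * 1
= 720

720


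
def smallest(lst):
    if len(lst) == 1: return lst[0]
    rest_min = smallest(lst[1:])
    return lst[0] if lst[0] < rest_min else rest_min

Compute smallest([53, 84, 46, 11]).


smallest([53, 84, 46, 11]): compare 53 with smallest([84, 46, 11])
smallest([84, 46, 11]): compare 84 with smallest([46, 11])
smallest([46, 11]): compare 46 with smallest([11])
smallest([11]) = 11  (base case)
Compare 46 with 11 -> 11
Compare 84 with 11 -> 11
Compare 53 with 11 -> 11

11


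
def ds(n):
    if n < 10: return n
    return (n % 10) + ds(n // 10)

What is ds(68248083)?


ds(68248083) = 3 + ds(6824808)
ds(6824808) = 8 + ds(682480)
ds(682480) = 0 + ds(68248)
ds(68248) = 8 + ds(6824)
ds(6824) = 4 + ds(682)
ds(682) = 2 + ds(68)
ds(68) = 8 + ds(6)
ds(6) = 6  (base case)
Total: 3 + 8 + 0 + 8 + 4 + 2 + 8 + 6 = 39

39


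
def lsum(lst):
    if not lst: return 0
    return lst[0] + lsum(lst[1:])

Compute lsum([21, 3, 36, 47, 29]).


lsum([21, 3, 36, 47, 29]) = 21 + lsum([3, 36, 47, 29])
lsum([3, 36, 47, 29]) = 3 + lsum([36, 47, 29])
lsum([36, 47, 29]) = 36 + lsum([47, 29])
lsum([47, 29]) = 47 + lsum([29])
lsum([29]) = 29 + lsum([])
lsum([]) = 0  (base case)
Total: 21 + 3 + 36 + 47 + 29 + 0 = 136

136


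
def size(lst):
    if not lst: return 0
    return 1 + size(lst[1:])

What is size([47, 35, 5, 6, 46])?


size([47, 35, 5, 6, 46]) = 1 + size([35, 5, 6, 46])
size([35, 5, 6, 46]) = 1 + size([5, 6, 46])
size([5, 6, 46]) = 1 + size([6, 46])
size([6, 46]) = 1 + size([46])
size([46]) = 1 + size([])
size([]) = 0  (base case)
Unwinding: 1 + 1 + 1 + 1 + 1 + 0 = 5

5


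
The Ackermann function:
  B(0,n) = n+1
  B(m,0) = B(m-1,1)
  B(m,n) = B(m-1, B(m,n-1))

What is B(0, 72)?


B(0, 72) = 73
Result: B(0, 72) = 73

73


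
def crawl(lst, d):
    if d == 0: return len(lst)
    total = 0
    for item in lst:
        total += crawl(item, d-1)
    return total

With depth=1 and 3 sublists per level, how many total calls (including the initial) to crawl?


At depth 0 (root): 1 call
At depth 1: each of 1 parents calls crawl on 3 children = 3 calls
Total: 1 + 3 = 4

4


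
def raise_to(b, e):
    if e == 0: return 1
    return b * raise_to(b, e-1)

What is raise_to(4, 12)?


raise_to(4, 12)
= 4 * raise_to(4, 11)
= 4 * 4 * raise_to(4, 10)
= 4 * 4 * 4 * raise_to(4, 9)
= 4 * 4 * 4 * 4 * raise_to(4, 8)
= 4 * 4 * 4 * 4 * 4 * raise_to(4, 7)
= 4 * 4 * 4 * 4 * 4 * 4 * raise_to(4, 6)
= 4 * 4 * 4 * 4 * 4 * 4 * 4 * raise_to(4, 5)
= 4 * 4 * 4 * 4 * 4 * 4 * 4 * 4 * raise_to(4, 4)
= 4 * 4 * 4 * 4 * 4 * 4 * 4 * 4 * 4 * raise_to(4, 3)
= 4 * 4 * 4 * 4 * 4 * 4 * 4 * 4 * 4 * 4 * raise_to(4, 2)
= 4 * 4 * 4 * 4 * 4 * 4 * 4 * 4 * 4 * 4 * 4 * raise_to(4, 1)
= 4 * 4 * 4 * 4 * 4 * 4 * 4 * 4 * 4 * 4 * 4 * 4 * raise_to(4, 0)
= 4 * 4 * 4 * 4 * 4 * 4 * 4 * 4 * 4 * 4 * 4 * 4 * 1
= 16777216

16777216


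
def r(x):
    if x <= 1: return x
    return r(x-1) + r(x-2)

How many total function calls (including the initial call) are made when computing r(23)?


Let C(n) = total calls for r(n)
C(0) = 1, C(1) = 1
C(2) = 1 + C(1) + C(0) = 1 + 1 + 1 = 3
C(3) = 1 + C(2) + C(1) = 1 + 3 + 1 = 5
C(4) = 1 + C(3) + C(2) = 1 + 5 + 3 = 9
C(5) = 1 + C(4) + C(3) = 1 + 9 + 5 = 15
C(6) = 1 + C(5) + C(4) = 1 + 15 + 9 = 25
C(7) = 1 + C(6) + C(5) = 1 + 25 + 15 = 41
C(8) = 1 + C(7) + C(6) = 1 + 41 + 25 = 67
C(9) = 1 + C(8) + C(7) = 1 + 67 + 41 = 109
C(10) = 1 + C(9) + C(8) = 1 + 109 + 67 = 177
C(11) = 1 + C(10) + C(9) = 1 + 177 + 109 = 287
C(12) = 1 + C(11) + C(10) = 1 + 287 + 177 = 465
C(13) = 1 + C(12) + C(11) = 1 + 465 + 287 = 753
C(14) = 1 + C(13) + C(12) = 1 + 753 + 465 = 1219
C(15) = 1 + C(14) + C(13) = 1 + 1219 + 753 = 1973
C(16) = 1 + C(15) + C(14) = 1 + 1973 + 1219 = 3193
C(17) = 1 + C(16) + C(15) = 1 + 3193 + 1973 = 5167
C(18) = 1 + C(17) + C(16) = 1 + 5167 + 3193 = 8361
C(19) = 1 + C(18) + C(17) = 1 + 8361 + 5167 = 13529
C(20) = 1 + C(19) + C(18) = 1 + 13529 + 8361 = 21891
C(21) = 1 + C(20) + C(19) = 1 + 21891 + 13529 = 35421
C(22) = 1 + C(21) + C(20) = 1 + 35421 + 21891 = 57313
C(23) = 1 + C(22) + C(21) = 1 + 57313 + 35421 = 92735

92735


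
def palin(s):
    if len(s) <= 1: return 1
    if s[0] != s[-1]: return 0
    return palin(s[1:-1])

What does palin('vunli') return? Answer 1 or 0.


palin('vunli'): s[0]='v' != s[-1]='i' -> return 0
Result: 0 (not a palindrome)

0


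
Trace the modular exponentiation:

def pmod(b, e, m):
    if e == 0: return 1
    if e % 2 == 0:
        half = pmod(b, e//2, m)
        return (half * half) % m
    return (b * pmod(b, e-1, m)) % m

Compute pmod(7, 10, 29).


pmod(7, 10, 29): e is even, compute pmod(7, 5, 29)
  pmod(7, 5, 29): e is odd, compute pmod(7, 4, 29)
    pmod(7, 4, 29): e is even, compute pmod(7, 2, 29)
      pmod(7, 2, 29): e is even, compute pmod(7, 1, 29)
        pmod(7, 1, 29): e is odd, compute pmod(7, 0, 29)
          pmod(7, 0, 29) = 1
        (7 * 1) % 29 = 7
      half=7, (7*7) % 29 = 20
    half=20, (20*20) % 29 = 23
  (7 * 23) % 29 = 16
half=16, (16*16) % 29 = 24

24


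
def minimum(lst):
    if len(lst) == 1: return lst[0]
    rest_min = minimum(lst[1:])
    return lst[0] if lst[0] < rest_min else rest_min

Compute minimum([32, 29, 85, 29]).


minimum([32, 29, 85, 29]): compare 32 with minimum([29, 85, 29])
minimum([29, 85, 29]): compare 29 with minimum([85, 29])
minimum([85, 29]): compare 85 with minimum([29])
minimum([29]) = 29  (base case)
Compare 85 with 29 -> 29
Compare 29 with 29 -> 29
Compare 32 with 29 -> 29

29


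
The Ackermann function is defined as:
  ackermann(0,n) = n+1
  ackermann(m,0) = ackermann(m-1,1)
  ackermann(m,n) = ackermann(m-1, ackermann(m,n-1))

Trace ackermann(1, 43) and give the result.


ackermann(1, 43) = ackermann(0, ackermann(1, 42))
  ackermann(1, 42) = ackermann(0, ackermann(1, 41))
    ackermann(1, 41) = ackermann(0, ackermann(1, 40))
      ackermann(1, 40) = ackermann(0, ackermann(1, 39))
        ackermann(1, 39) = ackermann(0, ackermann(1, 38))
          ackermann(1, 38) = ackermann(0, ackermann(1, 37))
          ackermann(1, 37) = ackermann(0, ackermann(1, 36))
          ackermann(1, 36) = ackermann(0, ackermann(1, 35))
          ackermann(1, 35) = ackermann(0, ackermann(1, 34))
          ackermann(1, 34) = ackermann(0, ackermann(1, 33))
          ackermann(1, 33) = ackermann(0, ackermann(1, 32))
          ackermann(1, 32) = ackermann(0, ackermann(1, 31))
          ackermann(1, 31) = ackermann(0, ackermann(1, 30))
          ackermann(1, 30) = ackermann(0, ackermann(1, 29))
          ackermann(1, 29) = ackermann(0, ackermann(1, 28))
          ackermann(1, 28) = ackermann(0, ackermann(1, 27))
          ackermann(1, 27) = ackermann(0, ackermann(1, 26))
          ackermann(1, 26) = ackermann(0, ackermann(1, 25))
          ackermann(1, 25) = ackermann(0, ackermann(1, 24))
          ackermann(1, 24) = ackermann(0, ackermann(1, 23))
          ackermann(1, 23) = ackermann(0, ackermann(1, 22))
          ackermann(1, 22) = ackermann(0, ackermann(1, 21))
          ackermann(1, 21) = ackermann(0, ackermann(1, 20))
          ackermann(1, 20) = ackermann(0, ackermann(1, 19))
          ackermann(1, 19) = ackermann(0, ackermann(1, 18))
... (trace truncated)
Result: ackermann(1, 43) = 45

45


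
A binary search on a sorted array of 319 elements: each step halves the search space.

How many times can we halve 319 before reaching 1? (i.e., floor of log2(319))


319 / 2 = 159
159 / 2 = 79
79 / 2 = 39
39 / 2 = 19
19 / 2 = 9
9 / 2 = 4
4 / 2 = 2
2 / 2 = 1
Reached 1 after 8 halvings

8


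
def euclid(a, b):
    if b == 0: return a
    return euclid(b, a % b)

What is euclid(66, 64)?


euclid(66, 64) = euclid(64, 2)
euclid(64, 2) = euclid(2, 0)
euclid(2, 0) = 2  (base case)

2


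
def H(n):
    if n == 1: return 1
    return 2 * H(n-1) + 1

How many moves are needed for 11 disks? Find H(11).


H(11) = 2 * H(10) + 1
H(10) = 2 * H(9) + 1
H(9) = 2 * H(8) + 1
H(8) = 2 * H(7) + 1
H(7) = 2 * H(6) + 1
H(6) = 2 * H(5) + 1
H(5) = 2 * H(4) + 1
H(4) = 2 * H(3) + 1
H(3) = 2 * H(2) + 1
H(2) = 2 * H(1) + 1
H(1) = 1  (base case)
H(2) = 2 * 1 + 1 = 3
H(3) = 2 * 3 + 1 = 7
H(4) = 2 * 7 + 1 = 15
H(5) = 2 * 15 + 1 = 31
H(6) = 2 * 31 + 1 = 63
H(7) = 2 * 63 + 1 = 127
H(8) = 2 * 127 + 1 = 255
H(9) = 2 * 255 + 1 = 511
H(10) = 2 * 511 + 1 = 1023
H(11) = 2 * 1023 + 1 = 2047

2047


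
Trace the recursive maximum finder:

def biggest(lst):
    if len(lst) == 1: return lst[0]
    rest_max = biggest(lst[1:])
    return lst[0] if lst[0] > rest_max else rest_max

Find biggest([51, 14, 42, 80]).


biggest([51, 14, 42, 80]): compare 51 with biggest([14, 42, 80])
biggest([14, 42, 80]): compare 14 with biggest([42, 80])
biggest([42, 80]): compare 42 with biggest([80])
biggest([80]) = 80  (base case)
Compare 42 with 80 -> 80
Compare 14 with 80 -> 80
Compare 51 with 80 -> 80

80


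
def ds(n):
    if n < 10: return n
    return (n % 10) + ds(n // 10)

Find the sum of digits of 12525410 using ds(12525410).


ds(12525410) = 0 + ds(1252541)
ds(1252541) = 1 + ds(125254)
ds(125254) = 4 + ds(12525)
ds(12525) = 5 + ds(1252)
ds(1252) = 2 + ds(125)
ds(125) = 5 + ds(12)
ds(12) = 2 + ds(1)
ds(1) = 1  (base case)
Total: 0 + 1 + 4 + 5 + 2 + 5 + 2 + 1 = 20

20


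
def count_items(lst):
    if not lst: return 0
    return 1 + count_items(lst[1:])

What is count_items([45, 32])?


count_items([45, 32]) = 1 + count_items([32])
count_items([32]) = 1 + count_items([])
count_items([]) = 0  (base case)
Unwinding: 1 + 1 + 0 = 2

2


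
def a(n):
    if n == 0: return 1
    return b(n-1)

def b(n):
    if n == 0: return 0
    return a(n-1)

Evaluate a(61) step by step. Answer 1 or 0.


a(61) = b(60)
b(60) = a(59)
a(59) = b(58)
b(58) = a(57)
a(57) = b(56)
b(56) = a(55)
a(55) = b(54)
b(54) = a(53)
a(53) = b(52)
b(52) = a(51)
a(51) = b(50)
b(50) = a(49)
a(49) = b(48)
b(48) = a(47)
a(47) = b(46)
b(46) = a(45)
a(45) = b(44)
b(44) = a(43)
a(43) = b(42)
b(42) = a(41)
a(41) = b(40)
b(40) = a(39)
a(39) = b(38)
b(38) = a(37)
a(37) = b(36)
b(36) = a(35)
a(35) = b(34)
b(34) = a(33)
a(33) = b(32)
b(32) = a(31)
a(31) = b(30)
b(30) = a(29)
a(29) = b(28)
b(28) = a(27)
a(27) = b(26)
b(26) = a(25)
a(25) = b(24)
b(24) = a(23)
a(23) = b(22)
b(22) = a(21)
a(21) = b(20)
b(20) = a(19)
a(19) = b(18)
b(18) = a(17)
a(17) = b(16)
b(16) = a(15)
a(15) = b(14)
b(14) = a(13)
a(13) = b(12)
b(12) = a(11)
a(11) = b(10)
b(10) = a(9)
a(9) = b(8)
b(8) = a(7)
a(7) = b(6)
b(6) = a(5)
a(5) = b(4)
b(4) = a(3)
a(3) = b(2)
b(2) = a(1)
a(1) = b(0)
b(0) = 0  (base case)
Result: 0

0


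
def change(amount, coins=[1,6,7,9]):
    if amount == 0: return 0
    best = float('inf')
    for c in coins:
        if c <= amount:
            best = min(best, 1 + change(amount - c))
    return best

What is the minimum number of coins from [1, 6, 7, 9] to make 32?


Building up with DP:
change(0) = 0
change(1) = min(1+change(0)=1+0=1) = 1
change(2) = min(1+change(1)=1+1=2) = 2
change(3) = min(1+change(2)=1+2=3) = 3
change(4) = min(1+change(3)=1+3=4) = 4
change(5) = min(1+change(4)=1+4=5) = 5
change(6) = min(1+change(5)=1+5=6, 1+change(0)=1+0=1) = 1
change(7) = min(1+change(6)=1+1=2, 1+change(1)=1+1=2, 1+change(0)=1+0=1) = 1
change(8) = min(1+change(7)=1+1=2, 1+change(2)=1+2=3, 1+change(1)=1+1=2) = 2
change(9) = min(1+change(8)=1+2=3, 1+change(3)=1+3=4, 1+change(2)=1+2=3, 1+change(0)=1+0=1) = 1
change(10) = min(1+change(9)=1+1=2, 1+change(4)=1+4=5, 1+change(3)=1+3=4, 1+change(1)=1+1=2) = 2
change(11) = min(1+change(10)=1+2=3, 1+change(5)=1+5=6, 1+change(4)=1+4=5, 1+change(2)=1+2=3) = 3
change(12) = min(1+change(11)=1+3=4, 1+change(6)=1+1=2, 1+change(5)=1+5=6, 1+change(3)=1+3=4) = 2
change(13) = min(1+change(12)=1+2=3, 1+change(7)=1+1=2, 1+change(6)=1+1=2, 1+change(4)=1+4=5) = 2
change(14) = min(1+change(13)=1+2=3, 1+change(8)=1+2=3, 1+change(7)=1+1=2, 1+change(5)=1+5=6) = 2
change(15) = min(1+change(14)=1+2=3, 1+change(9)=1+1=2, 1+change(8)=1+2=3, 1+change(6)=1+1=2) = 2
change(16) = min(1+change(15)=1+2=3, 1+change(10)=1+2=3, 1+change(9)=1+1=2, 1+change(7)=1+1=2) = 2
change(17) = min(1+change(16)=1+2=3, 1+change(11)=1+3=4, 1+change(10)=1+2=3, 1+change(8)=1+2=3) = 3
change(18) = min(1+change(17)=1+3=4, 1+change(12)=1+2=3, 1+change(11)=1+3=4, 1+change(9)=1+1=2) = 2
change(19) = min(1+change(18)=1+2=3, 1+change(13)=1+2=3, 1+change(12)=1+2=3, 1+change(10)=1+2=3) = 3
change(20) = min(1+change(19)=1+3=4, 1+change(14)=1+2=3, 1+change(13)=1+2=3, 1+change(11)=1+3=4) = 3
change(21) = min(1+change(20)=1+3=4, 1+change(15)=1+2=3, 1+change(14)=1+2=3, 1+change(12)=1+2=3) = 3
change(22) = min(1+change(21)=1+3=4, 1+change(16)=1+2=3, 1+change(15)=1+2=3, 1+change(13)=1+2=3) = 3
change(23) = min(1+change(22)=1+3=4, 1+change(17)=1+3=4, 1+change(16)=1+2=3, 1+change(14)=1+2=3) = 3
change(24) = min(1+change(23)=1+3=4, 1+change(18)=1+2=3, 1+change(17)=1+3=4, 1+change(15)=1+2=3) = 3
change(25) = min(1+change(24)=1+3=4, 1+change(19)=1+3=4, 1+change(18)=1+2=3, 1+change(16)=1+2=3) = 3
change(26) = min(1+change(25)=1+3=4, 1+change(20)=1+3=4, 1+change(19)=1+3=4, 1+change(17)=1+3=4) = 4
change(27) = min(1+change(26)=1+4=5, 1+change(21)=1+3=4, 1+change(20)=1+3=4, 1+change(18)=1+2=3) = 3
change(28) = min(1+change(27)=1+3=4, 1+change(22)=1+3=4, 1+change(21)=1+3=4, 1+change(19)=1+3=4) = 4
change(29) = min(1+change(28)=1+4=5, 1+change(23)=1+3=4, 1+change(22)=1+3=4, 1+change(20)=1+3=4) = 4
change(30) = min(1+change(29)=1+4=5, 1+change(24)=1+3=4, 1+change(23)=1+3=4, 1+change(21)=1+3=4) = 4
change(31) = min(1+change(30)=1+4=5, 1+change(25)=1+3=4, 1+change(24)=1+3=4, 1+change(22)=1+3=4) = 4
change(32) = min(1+change(31)=1+4=5, 1+change(26)=1+4=5, 1+change(25)=1+3=4, 1+change(23)=1+3=4) = 4

4


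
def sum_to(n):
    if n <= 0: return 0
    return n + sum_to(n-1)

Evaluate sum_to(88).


sum_to(88)
= 88 + 87 + 86 + 85 + 84 + 83 + 82 + 81 + 80 + 79 + 78 + 77 + 76 + 75 + 74 + 73 + 72 + 71 + 70 + 69 + 68 + 67 + 66 + 65 + 64 + 63 + 62 + 61 + 60 + 59 + 58 + 57 + 56 + 55 + 54 + 53 + 52 + 51 + 50 + 49 + 48 + 47 + 46 + 45 + 44 + 43 + 42 + 41 + 40 + 39 + 38 + 37 + 36 + 35 + 34 + 33 + 32 + 31 + 30 + 29 + 28 + 27 + 26 + 25 + 24 + 23 + 22 + 21 + 20 + 19 + 18 + 17 + 16 + 15 + 14 + 13 + 12 + 11 + 10 + 9 + 8 + 7 + 6 + 5 + 4 + 3 + 2 + 1 + sum_to(0)
= 88 + 87 + 86 + 85 + 84 + 83 + 82 + 81 + 80 + 79 + 78 + 77 + 76 + 75 + 74 + 73 + 72 + 71 + 70 + 69 + 68 + 67 + 66 + 65 + 64 + 63 + 62 + 61 + 60 + 59 + 58 + 57 + 56 + 55 + 54 + 53 + 52 + 51 + 50 + 49 + 48 + 47 + 46 + 45 + 44 + 43 + 42 + 41 + 40 + 39 + 38 + 37 + 36 + 35 + 34 + 33 + 32 + 31 + 30 + 29 + 28 + 27 + 26 + 25 + 24 + 23 + 22 + 21 + 20 + 19 + 18 + 17 + 16 + 15 + 14 + 13 + 12 + 11 + 10 + 9 + 8 + 7 + 6 + 5 + 4 + 3 + 2 + 1 + 0
= 3916

3916


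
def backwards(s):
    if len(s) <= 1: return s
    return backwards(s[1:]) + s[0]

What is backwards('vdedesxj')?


backwards('vdedesxj') = backwards('dedesxj') + 'v'
backwards('dedesxj') = backwards('edesxj') + 'd'
backwards('edesxj') = backwards('desxj') + 'e'
backwards('desxj') = backwards('esxj') + 'd'
backwards('esxj') = backwards('sxj') + 'e'
backwards('sxj') = backwards('xj') + 's'
backwards('xj') = backwards('j') + 'x'
backwards('j') = 'j'  (base case)
Concatenating: 'j' + 'x' + 's' + 'e' + 'd' + 'e' + 'd' + 'v' = 'jxsededv'

jxsededv


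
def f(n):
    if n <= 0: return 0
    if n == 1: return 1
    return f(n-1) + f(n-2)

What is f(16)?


Computing f(16) bottom-up:
f(0) = 0
f(1) = 1
f(2) = f(1) + f(0) = 1 + 0 = 1
f(3) = f(2) + f(1) = 1 + 1 = 2
f(4) = f(3) + f(2) = 2 + 1 = 3
f(5) = f(4) + f(3) = 3 + 2 = 5
f(6) = f(5) + f(4) = 5 + 3 = 8
f(7) = f(6) + f(5) = 8 + 5 = 13
f(8) = f(7) + f(6) = 13 + 8 = 21
f(9) = f(8) + f(7) = 21 + 13 = 34
f(10) = f(9) + f(8) = 34 + 21 = 55
f(11) = f(10) + f(9) = 55 + 34 = 89
f(12) = f(11) + f(10) = 89 + 55 = 144
f(13) = f(12) + f(11) = 144 + 89 = 233
f(14) = f(13) + f(12) = 233 + 144 = 377
f(15) = f(14) + f(13) = 377 + 233 = 610
f(16) = f(15) + f(14) = 610 + 377 = 987

987


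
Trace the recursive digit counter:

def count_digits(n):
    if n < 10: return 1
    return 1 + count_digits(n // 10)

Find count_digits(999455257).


count_digits(999455257) = 1 + count_digits(99945525)
count_digits(99945525) = 1 + count_digits(9994552)
count_digits(9994552) = 1 + count_digits(999455)
count_digits(999455) = 1 + count_digits(99945)
count_digits(99945) = 1 + count_digits(9994)
count_digits(9994) = 1 + count_digits(999)
count_digits(999) = 1 + count_digits(99)
count_digits(99) = 1 + count_digits(9)
count_digits(9) = 1  (base case: 9 < 10)
Unwinding: 1 + 1 + 1 + 1 + 1 + 1 + 1 + 1 + 1 = 9

9


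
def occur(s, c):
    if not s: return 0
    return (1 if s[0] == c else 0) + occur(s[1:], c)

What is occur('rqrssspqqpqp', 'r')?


s[0]='r' == 'r' -> 1
s[0]='q' != 'r' -> 0
s[0]='r' == 'r' -> 1
s[0]='s' != 'r' -> 0
s[0]='s' != 'r' -> 0
s[0]='s' != 'r' -> 0
s[0]='p' != 'r' -> 0
s[0]='q' != 'r' -> 0
s[0]='q' != 'r' -> 0
s[0]='p' != 'r' -> 0
s[0]='q' != 'r' -> 0
s[0]='p' != 'r' -> 0
Sum: 1 + 0 + 1 + 0 + 0 + 0 + 0 + 0 + 0 + 0 + 0 + 0 = 2

2


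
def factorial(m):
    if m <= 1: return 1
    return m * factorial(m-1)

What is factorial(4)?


factorial(4)
= 4 * factorial(3)
= 4 * 3 * factorial(2)
= 4 * 3 * 2 * factorial(1)
= 4 * 3 * 2 * 1
= 24

24


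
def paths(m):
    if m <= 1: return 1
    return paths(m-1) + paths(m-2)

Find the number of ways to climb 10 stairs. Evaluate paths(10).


Building up from base cases:
paths(0) = 1
paths(1) = 1
paths(2) = paths(1) + paths(0) = 1 + 1 = 2
paths(3) = paths(2) + paths(1) = 2 + 1 = 3
paths(4) = paths(3) + paths(2) = 3 + 2 = 5
paths(5) = paths(4) + paths(3) = 5 + 3 = 8
paths(6) = paths(5) + paths(4) = 8 + 5 = 13
paths(7) = paths(6) + paths(5) = 13 + 8 = 21
paths(8) = paths(7) + paths(6) = 21 + 13 = 34
paths(9) = paths(8) + paths(7) = 34 + 21 = 55
paths(10) = paths(9) + paths(8) = 55 + 34 = 89

89


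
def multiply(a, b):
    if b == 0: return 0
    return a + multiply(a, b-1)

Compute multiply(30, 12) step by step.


multiply(30, 12) = 30 + multiply(30, 11)
multiply(30, 11) = 30 + multiply(30, 10)
multiply(30, 10) = 30 + multiply(30, 9)
multiply(30, 9) = 30 + multiply(30, 8)
multiply(30, 8) = 30 + multiply(30, 7)
multiply(30, 7) = 30 + multiply(30, 6)
multiply(30, 6) = 30 + multiply(30, 5)
multiply(30, 5) = 30 + multiply(30, 4)
multiply(30, 4) = 30 + multiply(30, 3)
multiply(30, 3) = 30 + multiply(30, 2)
multiply(30, 2) = 30 + multiply(30, 1)
multiply(30, 1) = 30 + multiply(30, 0)
multiply(30, 0) = 0  (base case)
Total: 30 + 30 + 30 + 30 + 30 + 30 + 30 + 30 + 30 + 30 + 30 + 30 + 0 = 360

360


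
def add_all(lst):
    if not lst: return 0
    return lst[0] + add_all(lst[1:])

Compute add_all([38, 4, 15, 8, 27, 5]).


add_all([38, 4, 15, 8, 27, 5]) = 38 + add_all([4, 15, 8, 27, 5])
add_all([4, 15, 8, 27, 5]) = 4 + add_all([15, 8, 27, 5])
add_all([15, 8, 27, 5]) = 15 + add_all([8, 27, 5])
add_all([8, 27, 5]) = 8 + add_all([27, 5])
add_all([27, 5]) = 27 + add_all([5])
add_all([5]) = 5 + add_all([])
add_all([]) = 0  (base case)
Total: 38 + 4 + 15 + 8 + 27 + 5 + 0 = 97

97


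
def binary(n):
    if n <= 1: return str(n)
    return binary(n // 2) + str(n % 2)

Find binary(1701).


binary(1701) = binary(850) + '1'
binary(850) = binary(425) + '0'
binary(425) = binary(212) + '1'
binary(212) = binary(106) + '0'
binary(106) = binary(53) + '0'
binary(53) = binary(26) + '1'
binary(26) = binary(13) + '0'
binary(13) = binary(6) + '1'
binary(6) = binary(3) + '0'
binary(3) = binary(1) + '1'
binary(1) = '1'  (base case)
Concatenating: '1' + '1' + '0' + '1' + '0' + '1' + '0' + '0' + '1' + '0' + '1' = '11010100101'

11010100101


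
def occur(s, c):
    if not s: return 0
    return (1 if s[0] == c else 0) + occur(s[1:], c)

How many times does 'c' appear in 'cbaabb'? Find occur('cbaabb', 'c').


s[0]='c' == 'c' -> 1
s[0]='b' != 'c' -> 0
s[0]='a' != 'c' -> 0
s[0]='a' != 'c' -> 0
s[0]='b' != 'c' -> 0
s[0]='b' != 'c' -> 0
Sum: 1 + 0 + 0 + 0 + 0 + 0 = 1

1


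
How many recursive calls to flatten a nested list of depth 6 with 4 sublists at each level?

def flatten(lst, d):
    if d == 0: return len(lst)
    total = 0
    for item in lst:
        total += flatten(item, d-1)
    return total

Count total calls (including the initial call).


At depth 0 (root): 1 call
At depth 1: each of 1 parents calls flatten on 4 children = 4 calls
At depth 2: each of 4 parents calls flatten on 4 children = 16 calls
At depth 3: each of 16 parents calls flatten on 4 children = 64 calls
At depth 4: each of 64 parents calls flatten on 4 children = 256 calls
At depth 5: each of 256 parents calls flatten on 4 children = 1024 calls
At depth 6: each of 1024 parents calls flatten on 4 children = 4096 calls
Total: 1 + 4 + 16 + 64 + 256 + 1024 + 4096 = 5461

5461


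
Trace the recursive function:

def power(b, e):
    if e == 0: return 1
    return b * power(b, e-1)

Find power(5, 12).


power(5, 12)
= 5 * power(5, 11)
= 5 * 5 * power(5, 10)
= 5 * 5 * 5 * power(5, 9)
= 5 * 5 * 5 * 5 * power(5, 8)
= 5 * 5 * 5 * 5 * 5 * power(5, 7)
= 5 * 5 * 5 * 5 * 5 * 5 * power(5, 6)
= 5 * 5 * 5 * 5 * 5 * 5 * 5 * power(5, 5)
= 5 * 5 * 5 * 5 * 5 * 5 * 5 * 5 * power(5, 4)
= 5 * 5 * 5 * 5 * 5 * 5 * 5 * 5 * 5 * power(5, 3)
= 5 * 5 * 5 * 5 * 5 * 5 * 5 * 5 * 5 * 5 * power(5, 2)
= 5 * 5 * 5 * 5 * 5 * 5 * 5 * 5 * 5 * 5 * 5 * power(5, 1)
= 5 * 5 * 5 * 5 * 5 * 5 * 5 * 5 * 5 * 5 * 5 * 5 * power(5, 0)
= 5 * 5 * 5 * 5 * 5 * 5 * 5 * 5 * 5 * 5 * 5 * 5 * 1
= 244140625

244140625


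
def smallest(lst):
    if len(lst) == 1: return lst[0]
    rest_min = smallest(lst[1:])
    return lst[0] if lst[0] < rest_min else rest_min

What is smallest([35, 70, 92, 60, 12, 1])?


smallest([35, 70, 92, 60, 12, 1]): compare 35 with smallest([70, 92, 60, 12, 1])
smallest([70, 92, 60, 12, 1]): compare 70 with smallest([92, 60, 12, 1])
smallest([92, 60, 12, 1]): compare 92 with smallest([60, 12, 1])
smallest([60, 12, 1]): compare 60 with smallest([12, 1])
smallest([12, 1]): compare 12 with smallest([1])
smallest([1]) = 1  (base case)
Compare 12 with 1 -> 1
Compare 60 with 1 -> 1
Compare 92 with 1 -> 1
Compare 70 with 1 -> 1
Compare 35 with 1 -> 1

1


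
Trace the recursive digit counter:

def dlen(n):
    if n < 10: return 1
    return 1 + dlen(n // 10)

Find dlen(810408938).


dlen(810408938) = 1 + dlen(81040893)
dlen(81040893) = 1 + dlen(8104089)
dlen(8104089) = 1 + dlen(810408)
dlen(810408) = 1 + dlen(81040)
dlen(81040) = 1 + dlen(8104)
dlen(8104) = 1 + dlen(810)
dlen(810) = 1 + dlen(81)
dlen(81) = 1 + dlen(8)
dlen(8) = 1  (base case: 8 < 10)
Unwinding: 1 + 1 + 1 + 1 + 1 + 1 + 1 + 1 + 1 = 9

9


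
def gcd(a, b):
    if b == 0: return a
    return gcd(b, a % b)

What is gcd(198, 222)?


gcd(198, 222) = gcd(222, 198)
gcd(222, 198) = gcd(198, 24)
gcd(198, 24) = gcd(24, 6)
gcd(24, 6) = gcd(6, 0)
gcd(6, 0) = 6  (base case)

6


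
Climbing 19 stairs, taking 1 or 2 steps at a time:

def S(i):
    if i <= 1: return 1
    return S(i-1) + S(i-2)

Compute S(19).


Building up from base cases:
S(0) = 1
S(1) = 1
S(2) = S(1) + S(0) = 1 + 1 = 2
S(3) = S(2) + S(1) = 2 + 1 = 3
S(4) = S(3) + S(2) = 3 + 2 = 5
S(5) = S(4) + S(3) = 5 + 3 = 8
S(6) = S(5) + S(4) = 8 + 5 = 13
S(7) = S(6) + S(5) = 13 + 8 = 21
S(8) = S(7) + S(6) = 21 + 13 = 34
S(9) = S(8) + S(7) = 34 + 21 = 55
S(10) = S(9) + S(8) = 55 + 34 = 89
S(11) = S(10) + S(9) = 89 + 55 = 144
S(12) = S(11) + S(10) = 144 + 89 = 233
S(13) = S(12) + S(11) = 233 + 144 = 377
S(14) = S(13) + S(12) = 377 + 233 = 610
S(15) = S(14) + S(13) = 610 + 377 = 987
S(16) = S(15) + S(14) = 987 + 610 = 1597
S(17) = S(16) + S(15) = 1597 + 987 = 2584
S(18) = S(17) + S(16) = 2584 + 1597 = 4181
S(19) = S(18) + S(17) = 4181 + 2584 = 6765

6765


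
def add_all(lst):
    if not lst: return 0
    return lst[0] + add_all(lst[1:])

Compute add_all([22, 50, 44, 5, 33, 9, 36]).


add_all([22, 50, 44, 5, 33, 9, 36]) = 22 + add_all([50, 44, 5, 33, 9, 36])
add_all([50, 44, 5, 33, 9, 36]) = 50 + add_all([44, 5, 33, 9, 36])
add_all([44, 5, 33, 9, 36]) = 44 + add_all([5, 33, 9, 36])
add_all([5, 33, 9, 36]) = 5 + add_all([33, 9, 36])
add_all([33, 9, 36]) = 33 + add_all([9, 36])
add_all([9, 36]) = 9 + add_all([36])
add_all([36]) = 36 + add_all([])
add_all([]) = 0  (base case)
Total: 22 + 50 + 44 + 5 + 33 + 9 + 36 + 0 = 199

199


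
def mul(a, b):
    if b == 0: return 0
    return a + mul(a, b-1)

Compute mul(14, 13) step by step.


mul(14, 13) = 14 + mul(14, 12)
mul(14, 12) = 14 + mul(14, 11)
mul(14, 11) = 14 + mul(14, 10)
mul(14, 10) = 14 + mul(14, 9)
mul(14, 9) = 14 + mul(14, 8)
mul(14, 8) = 14 + mul(14, 7)
mul(14, 7) = 14 + mul(14, 6)
mul(14, 6) = 14 + mul(14, 5)
mul(14, 5) = 14 + mul(14, 4)
mul(14, 4) = 14 + mul(14, 3)
mul(14, 3) = 14 + mul(14, 2)
mul(14, 2) = 14 + mul(14, 1)
mul(14, 1) = 14 + mul(14, 0)
mul(14, 0) = 0  (base case)
Total: 14 + 14 + 14 + 14 + 14 + 14 + 14 + 14 + 14 + 14 + 14 + 14 + 14 + 0 = 182

182


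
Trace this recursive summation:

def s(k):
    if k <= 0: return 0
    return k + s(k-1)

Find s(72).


s(72)
= 72 + 71 + 70 + 69 + 68 + 67 + 66 + 65 + 64 + 63 + 62 + 61 + 60 + 59 + 58 + 57 + 56 + 55 + 54 + 53 + 52 + 51 + 50 + 49 + 48 + 47 + 46 + 45 + 44 + 43 + 42 + 41 + 40 + 39 + 38 + 37 + 36 + 35 + 34 + 33 + 32 + 31 + 30 + 29 + 28 + 27 + 26 + 25 + 24 + 23 + 22 + 21 + 20 + 19 + 18 + 17 + 16 + 15 + 14 + 13 + 12 + 11 + 10 + 9 + 8 + 7 + 6 + 5 + 4 + 3 + 2 + 1 + s(0)
= 72 + 71 + 70 + 69 + 68 + 67 + 66 + 65 + 64 + 63 + 62 + 61 + 60 + 59 + 58 + 57 + 56 + 55 + 54 + 53 + 52 + 51 + 50 + 49 + 48 + 47 + 46 + 45 + 44 + 43 + 42 + 41 + 40 + 39 + 38 + 37 + 36 + 35 + 34 + 33 + 32 + 31 + 30 + 29 + 28 + 27 + 26 + 25 + 24 + 23 + 22 + 21 + 20 + 19 + 18 + 17 + 16 + 15 + 14 + 13 + 12 + 11 + 10 + 9 + 8 + 7 + 6 + 5 + 4 + 3 + 2 + 1 + 0
= 2628

2628


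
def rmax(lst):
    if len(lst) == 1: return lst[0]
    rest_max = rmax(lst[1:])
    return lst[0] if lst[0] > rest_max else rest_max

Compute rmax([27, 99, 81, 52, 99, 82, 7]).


rmax([27, 99, 81, 52, 99, 82, 7]): compare 27 with rmax([99, 81, 52, 99, 82, 7])
rmax([99, 81, 52, 99, 82, 7]): compare 99 with rmax([81, 52, 99, 82, 7])
rmax([81, 52, 99, 82, 7]): compare 81 with rmax([52, 99, 82, 7])
rmax([52, 99, 82, 7]): compare 52 with rmax([99, 82, 7])
rmax([99, 82, 7]): compare 99 with rmax([82, 7])
rmax([82, 7]): compare 82 with rmax([7])
rmax([7]) = 7  (base case)
Compare 82 with 7 -> 82
Compare 99 with 82 -> 99
Compare 52 with 99 -> 99
Compare 81 with 99 -> 99
Compare 99 with 99 -> 99
Compare 27 with 99 -> 99

99


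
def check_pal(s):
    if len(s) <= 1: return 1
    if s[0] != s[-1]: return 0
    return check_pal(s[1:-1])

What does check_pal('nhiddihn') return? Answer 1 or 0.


check_pal('nhiddihn'): s[0]='n' == s[-1]='n' -> check check_pal('hiddih')
check_pal('hiddih'): s[0]='h' == s[-1]='h' -> check check_pal('iddi')
check_pal('iddi'): s[0]='i' == s[-1]='i' -> check check_pal('dd')
check_pal('dd'): s[0]='d' == s[-1]='d' -> check check_pal('')
check_pal(''): len <= 1 -> return 1  (base case)
Result: 1 (palindrome)

1


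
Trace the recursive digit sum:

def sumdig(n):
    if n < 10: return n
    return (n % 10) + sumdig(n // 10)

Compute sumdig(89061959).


sumdig(89061959) = 9 + sumdig(8906195)
sumdig(8906195) = 5 + sumdig(890619)
sumdig(890619) = 9 + sumdig(89061)
sumdig(89061) = 1 + sumdig(8906)
sumdig(8906) = 6 + sumdig(890)
sumdig(890) = 0 + sumdig(89)
sumdig(89) = 9 + sumdig(8)
sumdig(8) = 8  (base case)
Total: 9 + 5 + 9 + 1 + 6 + 0 + 9 + 8 = 47

47


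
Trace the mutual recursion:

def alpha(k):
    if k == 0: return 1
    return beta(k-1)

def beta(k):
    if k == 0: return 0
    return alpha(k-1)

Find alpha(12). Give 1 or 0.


alpha(12) = beta(11)
beta(11) = alpha(10)
alpha(10) = beta(9)
beta(9) = alpha(8)
alpha(8) = beta(7)
beta(7) = alpha(6)
alpha(6) = beta(5)
beta(5) = alpha(4)
alpha(4) = beta(3)
beta(3) = alpha(2)
alpha(2) = beta(1)
beta(1) = alpha(0)
alpha(0) = 1  (base case)
Result: 1

1


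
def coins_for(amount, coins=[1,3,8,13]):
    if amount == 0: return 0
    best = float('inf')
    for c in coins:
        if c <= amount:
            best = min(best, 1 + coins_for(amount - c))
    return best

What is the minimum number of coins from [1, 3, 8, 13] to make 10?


Building up with DP:
coins_for(0) = 0
coins_for(1) = min(1+coins_for(0)=1+0=1) = 1
coins_for(2) = min(1+coins_for(1)=1+1=2) = 2
coins_for(3) = min(1+coins_for(2)=1+2=3, 1+coins_for(0)=1+0=1) = 1
coins_for(4) = min(1+coins_for(3)=1+1=2, 1+coins_for(1)=1+1=2) = 2
coins_for(5) = min(1+coins_for(4)=1+2=3, 1+coins_for(2)=1+2=3) = 3
coins_for(6) = min(1+coins_for(5)=1+3=4, 1+coins_for(3)=1+1=2) = 2
coins_for(7) = min(1+coins_for(6)=1+2=3, 1+coins_for(4)=1+2=3) = 3
coins_for(8) = min(1+coins_for(7)=1+3=4, 1+coins_for(5)=1+3=4, 1+coins_for(0)=1+0=1) = 1
coins_for(9) = min(1+coins_for(8)=1+1=2, 1+coins_for(6)=1+2=3, 1+coins_for(1)=1+1=2) = 2
coins_for(10) = min(1+coins_for(9)=1+2=3, 1+coins_for(7)=1+3=4, 1+coins_for(2)=1+2=3) = 3

3


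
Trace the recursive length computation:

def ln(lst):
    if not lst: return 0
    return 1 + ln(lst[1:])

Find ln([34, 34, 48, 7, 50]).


ln([34, 34, 48, 7, 50]) = 1 + ln([34, 48, 7, 50])
ln([34, 48, 7, 50]) = 1 + ln([48, 7, 50])
ln([48, 7, 50]) = 1 + ln([7, 50])
ln([7, 50]) = 1 + ln([50])
ln([50]) = 1 + ln([])
ln([]) = 0  (base case)
Unwinding: 1 + 1 + 1 + 1 + 1 + 0 = 5

5


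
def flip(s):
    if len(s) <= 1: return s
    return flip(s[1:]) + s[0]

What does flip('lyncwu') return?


flip('lyncwu') = flip('yncwu') + 'l'
flip('yncwu') = flip('ncwu') + 'y'
flip('ncwu') = flip('cwu') + 'n'
flip('cwu') = flip('wu') + 'c'
flip('wu') = flip('u') + 'w'
flip('u') = 'u'  (base case)
Concatenating: 'u' + 'w' + 'c' + 'n' + 'y' + 'l' = 'uwcnyl'

uwcnyl


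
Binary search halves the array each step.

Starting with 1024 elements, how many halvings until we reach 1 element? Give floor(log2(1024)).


1024 / 2 = 512
512 / 2 = 256
256 / 2 = 128
128 / 2 = 64
64 / 2 = 32
32 / 2 = 16
16 / 2 = 8
8 / 2 = 4
4 / 2 = 2
2 / 2 = 1
Reached 1 after 10 halvings

10


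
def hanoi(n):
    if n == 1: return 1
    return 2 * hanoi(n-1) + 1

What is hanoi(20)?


hanoi(20) = 2 * hanoi(19) + 1
hanoi(19) = 2 * hanoi(18) + 1
hanoi(18) = 2 * hanoi(17) + 1
hanoi(17) = 2 * hanoi(16) + 1
hanoi(16) = 2 * hanoi(15) + 1
hanoi(15) = 2 * hanoi(14) + 1
hanoi(14) = 2 * hanoi(13) + 1
hanoi(13) = 2 * hanoi(12) + 1
hanoi(12) = 2 * hanoi(11) + 1
hanoi(11) = 2 * hanoi(10) + 1
hanoi(10) = 2 * hanoi(9) + 1
hanoi(9) = 2 * hanoi(8) + 1
hanoi(8) = 2 * hanoi(7) + 1
hanoi(7) = 2 * hanoi(6) + 1
hanoi(6) = 2 * hanoi(5) + 1
hanoi(5) = 2 * hanoi(4) + 1
hanoi(4) = 2 * hanoi(3) + 1
hanoi(3) = 2 * hanoi(2) + 1
hanoi(2) = 2 * hanoi(1) + 1
hanoi(1) = 1  (base case)
hanoi(2) = 2 * 1 + 1 = 3
hanoi(3) = 2 * 3 + 1 = 7
hanoi(4) = 2 * 7 + 1 = 15
hanoi(5) = 2 * 15 + 1 = 31
hanoi(6) = 2 * 31 + 1 = 63
hanoi(7) = 2 * 63 + 1 = 127
hanoi(8) = 2 * 127 + 1 = 255
hanoi(9) = 2 * 255 + 1 = 511
hanoi(10) = 2 * 511 + 1 = 1023
hanoi(11) = 2 * 1023 + 1 = 2047
hanoi(12) = 2 * 2047 + 1 = 4095
hanoi(13) = 2 * 4095 + 1 = 8191
hanoi(14) = 2 * 8191 + 1 = 16383
hanoi(15) = 2 * 16383 + 1 = 32767
hanoi(16) = 2 * 32767 + 1 = 65535
hanoi(17) = 2 * 65535 + 1 = 131071
hanoi(18) = 2 * 131071 + 1 = 262143
hanoi(19) = 2 * 262143 + 1 = 524287
hanoi(20) = 2 * 524287 + 1 = 1048575

1048575
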